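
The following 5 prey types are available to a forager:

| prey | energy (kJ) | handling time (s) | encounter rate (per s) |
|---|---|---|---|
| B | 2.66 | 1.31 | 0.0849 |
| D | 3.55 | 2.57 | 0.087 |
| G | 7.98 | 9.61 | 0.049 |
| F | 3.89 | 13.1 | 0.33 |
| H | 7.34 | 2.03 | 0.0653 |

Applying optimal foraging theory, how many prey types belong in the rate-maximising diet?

4

Profitabilities (E/h, kJ/s): H 3.62, B 2.03, D 1.38, G 0.83, F 0.297. Add prey in this order while the next type's profitability exceeds the intake rate on those already taken.
Rate on top 1: 0.4232. B: 2.03 > 0.4232 → include.
Rate on top 2: 0.5669. D: 1.38 > 0.5669 → include.
Rate on top 3: 0.691. G: 0.83 > 0.691 → include.
Rate on top 4: 0.7249. F: 0.297 < 0.7249 → exclude; stop.
Optimal diet: H, B, D, G — 4 of 5 types.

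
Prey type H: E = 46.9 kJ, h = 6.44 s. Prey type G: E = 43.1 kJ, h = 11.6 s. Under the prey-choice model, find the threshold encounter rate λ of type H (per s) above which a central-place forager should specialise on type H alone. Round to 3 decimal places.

0.162 per s

At the threshold, the rate on type H alone equals the profitability of type G: λ·46.9/(1 + λ·6.44) = 43.1/11.6 = 3.716.
Rearranging, λ(46.9 − 3.716×6.44) = 3.716, so λ = 3.716/22.97 = 0.1617 per s.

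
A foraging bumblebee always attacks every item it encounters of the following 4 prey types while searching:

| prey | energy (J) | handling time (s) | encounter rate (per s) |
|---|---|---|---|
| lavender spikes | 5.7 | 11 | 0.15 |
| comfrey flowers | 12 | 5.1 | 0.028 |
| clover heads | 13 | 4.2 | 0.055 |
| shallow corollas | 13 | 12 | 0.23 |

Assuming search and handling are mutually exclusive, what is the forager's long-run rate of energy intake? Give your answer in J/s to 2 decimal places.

R = (0.15×5.7 + 0.028×12 + 0.055×13 + 0.23×13) / (1 + 0.15×11 + 0.028×5.1 + 0.055×4.2 + 0.23×12) = 4.896/5.784 = 0.8465 J/s.

0.85 J/s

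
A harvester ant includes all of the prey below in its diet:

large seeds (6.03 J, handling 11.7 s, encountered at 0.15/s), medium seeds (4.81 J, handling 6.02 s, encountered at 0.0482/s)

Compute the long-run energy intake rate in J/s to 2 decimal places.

Energy encountered per unit search time: 0.15×6.03 + 0.0482×4.81 = 1.136 J/s.
Handling time per unit search time: 0.15×11.7 + 0.0482×6.02 = 2.045.
Rate = 1.136/(1 + 2.045) = 0.3732 J/s.

0.37 J/s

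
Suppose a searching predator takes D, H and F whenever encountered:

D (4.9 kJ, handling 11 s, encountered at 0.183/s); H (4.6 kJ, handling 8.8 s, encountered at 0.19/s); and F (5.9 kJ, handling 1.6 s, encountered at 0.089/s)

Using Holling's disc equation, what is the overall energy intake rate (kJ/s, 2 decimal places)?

R = (0.183×4.9 + 0.19×4.6 + 0.089×5.9) / (1 + 0.183×11 + 0.19×8.8 + 0.089×1.6) = 2.296/4.827 = 0.4756 kJ/s.

0.48 kJ/s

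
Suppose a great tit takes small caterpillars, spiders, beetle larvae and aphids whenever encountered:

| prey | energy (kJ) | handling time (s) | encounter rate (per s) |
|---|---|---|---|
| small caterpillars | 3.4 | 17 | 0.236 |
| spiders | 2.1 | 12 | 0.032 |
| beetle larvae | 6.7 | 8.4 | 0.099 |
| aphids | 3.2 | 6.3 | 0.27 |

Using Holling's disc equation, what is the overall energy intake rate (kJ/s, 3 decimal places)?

0.302 kJ/s

Energy encountered per unit search time: 0.236×3.4 + 0.032×2.1 + 0.099×6.7 + 0.27×3.2 = 2.397 kJ/s.
Handling time per unit search time: 0.236×17 + 0.032×12 + 0.099×8.4 + 0.27×6.3 = 6.929.
Rate = 2.397/(1 + 6.929) = 0.3023 kJ/s.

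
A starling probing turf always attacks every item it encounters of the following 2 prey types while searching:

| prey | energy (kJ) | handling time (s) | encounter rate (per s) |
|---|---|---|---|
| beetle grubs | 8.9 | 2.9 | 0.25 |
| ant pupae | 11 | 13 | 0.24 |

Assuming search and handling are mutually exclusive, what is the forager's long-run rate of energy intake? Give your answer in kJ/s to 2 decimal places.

Energy encountered per unit search time: 0.25×8.9 + 0.24×11 = 4.865 kJ/s.
Handling time per unit search time: 0.25×2.9 + 0.24×13 = 3.845.
Rate = 4.865/(1 + 3.845) = 1.004 kJ/s.

1.00 kJ/s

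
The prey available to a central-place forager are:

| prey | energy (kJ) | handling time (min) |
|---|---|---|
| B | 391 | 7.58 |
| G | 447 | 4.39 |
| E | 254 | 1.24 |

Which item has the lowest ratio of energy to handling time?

In descending order of E/h:
E: 254/1.24 = 205 kJ/min
G: 447/4.39 = 102 kJ/min
B: 391/7.58 = 51.6 kJ/min

B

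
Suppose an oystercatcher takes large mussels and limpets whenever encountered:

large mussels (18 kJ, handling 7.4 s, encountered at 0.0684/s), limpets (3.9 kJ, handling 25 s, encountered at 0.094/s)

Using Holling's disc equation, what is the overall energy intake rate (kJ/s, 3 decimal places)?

R = Σλ_iE_i / (1 + Σλ_ih_i)
Numerator: 0.0684×18 + 0.094×3.9 = 1.598
Denominator: 1 + 0.0684×7.4 + 0.094×25 = 3.856
R = 1.598/3.856 = 0.4144 kJ/s

0.414 kJ/s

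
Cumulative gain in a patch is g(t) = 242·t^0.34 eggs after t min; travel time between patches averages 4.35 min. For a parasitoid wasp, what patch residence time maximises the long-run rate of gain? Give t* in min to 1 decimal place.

Maximise g(t)/(T+t): set derivative to zero → g'(t)(T+t) = g(t).
g'(t) = 0.34·242·t^-0.66. Setting 0.34·242·t^-0.66 = 242·t^0.34/(4.35+t) gives 0.34(4.35+t) = t, so 0.66·t = 0.34×4.35.
t* = 0.34×4.35/0.66 = 2.241 min.

2.2 min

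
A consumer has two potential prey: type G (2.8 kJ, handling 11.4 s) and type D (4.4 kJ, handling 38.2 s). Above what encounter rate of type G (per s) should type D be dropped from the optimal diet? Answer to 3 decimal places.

Drop type D once their profitability E₂/h₂ falls below the rate achievable on type G alone: E₂/h₂ = λE₁/(1 + λh₁).
Solve for λ: λE₁h₂ = E₂(1 + λh₁) → λ(E₁h₂ − E₂h₁) = E₂ → λ = E₂/(E₁h₂ − E₂h₁).
λ = 4.4/(2.8×38.2 − 4.4×11.4) = 4.4/56.8 = 0.07746 per s.

0.077 per s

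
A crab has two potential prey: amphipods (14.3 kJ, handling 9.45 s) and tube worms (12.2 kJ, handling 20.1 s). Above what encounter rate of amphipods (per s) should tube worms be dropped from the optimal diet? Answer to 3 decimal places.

0.071 per s

The zero-one rule: include tube worms iff E₂/h₂ > λE₁/(1+λh₁). Equality gives the switch point.
λE₁h₂ = E₂ + λE₂h₁ ⇒ λ = E₂/(E₁h₂ − E₂h₁) = 12.2/(287.4 − 115.3) = 0.07087 per s.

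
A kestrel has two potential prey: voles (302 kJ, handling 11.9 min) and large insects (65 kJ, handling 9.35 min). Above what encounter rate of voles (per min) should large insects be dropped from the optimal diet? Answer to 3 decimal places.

0.032 per min

At the threshold, the rate on voles alone equals the profitability of large insects: λ·302/(1 + λ·11.9) = 65/9.35 = 6.952.
Rearranging, λ(302 − 6.952×11.9) = 6.952, so λ = 6.952/219.3 = 0.0317 per min.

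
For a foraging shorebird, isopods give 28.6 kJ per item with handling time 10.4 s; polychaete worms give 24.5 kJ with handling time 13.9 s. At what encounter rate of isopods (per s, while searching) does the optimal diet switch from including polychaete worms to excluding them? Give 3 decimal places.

At the threshold, the rate on isopods alone equals the profitability of polychaete worms: λ·28.6/(1 + λ·10.4) = 24.5/13.9 = 1.763.
Rearranging, λ(28.6 − 1.763×10.4) = 1.763, so λ = 1.763/10.27 = 0.1716 per s.

0.172 per s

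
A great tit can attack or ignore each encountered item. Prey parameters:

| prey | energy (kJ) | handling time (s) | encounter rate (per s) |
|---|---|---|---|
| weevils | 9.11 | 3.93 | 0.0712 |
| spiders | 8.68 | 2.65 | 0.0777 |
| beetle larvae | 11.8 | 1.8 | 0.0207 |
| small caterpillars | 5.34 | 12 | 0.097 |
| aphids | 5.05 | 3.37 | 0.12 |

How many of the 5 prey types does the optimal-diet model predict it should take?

4

Profitabilities (E/h, kJ/s): beetle larvae 6.56, spiders 3.28, weevils 2.32, aphids 1.5, small caterpillars 0.445. Add prey in this order while the next type's profitability exceeds the intake rate on those already taken.
Rate on top 1: 0.2355. spiders: 3.28 > 0.2355 → include.
Rate on top 2: 0.739. weevils: 2.32 > 0.739 → include.
Rate on top 3: 1.029. aphids: 1.5 > 1.029 → include.
Rate on top 4: 1.128. small caterpillars: 0.445 < 1.128 → exclude; stop.
Optimal diet: beetle larvae, spiders, weevils, aphids — 4 of 5 types.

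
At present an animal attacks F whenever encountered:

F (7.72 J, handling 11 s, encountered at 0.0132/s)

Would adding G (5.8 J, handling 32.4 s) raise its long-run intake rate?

Yes

Intake rate on the current diet: R = (0.0132×7.72) / (1 + 0.0132×11) = 0.1019/1.145 = 0.08898 J/s.
Profitability of G: 5.8/32.4 = 0.179 J/s.
0.179 > 0.08898, so adding G raises the average — include it.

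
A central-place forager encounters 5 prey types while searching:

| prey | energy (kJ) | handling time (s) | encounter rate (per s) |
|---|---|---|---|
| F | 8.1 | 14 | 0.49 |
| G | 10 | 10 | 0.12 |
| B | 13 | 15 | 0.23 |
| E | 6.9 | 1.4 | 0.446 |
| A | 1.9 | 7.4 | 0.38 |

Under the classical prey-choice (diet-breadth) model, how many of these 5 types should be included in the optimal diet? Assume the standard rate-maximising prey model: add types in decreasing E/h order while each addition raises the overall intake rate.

Rank by E/h (kJ/s): E 4.93, G 1, B 0.867, F 0.579, A 0.257. Include each in turn until the next type's E/h falls below the running intake rate.
Rate on top 1: 1.894. G: 1 < 1.894 → exclude; stop.
Optimal diet: E — 1 of 5 types.

1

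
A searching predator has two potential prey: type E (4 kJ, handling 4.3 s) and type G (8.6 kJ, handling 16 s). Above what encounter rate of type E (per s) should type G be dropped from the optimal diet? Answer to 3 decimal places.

At the threshold, the rate on type E alone equals the profitability of type G: λ·4/(1 + λ·4.3) = 8.6/16 = 0.5375.
Rearranging, λ(4 − 0.5375×4.3) = 0.5375, so λ = 0.5375/1.689 = 0.3183 per s.

0.318 per s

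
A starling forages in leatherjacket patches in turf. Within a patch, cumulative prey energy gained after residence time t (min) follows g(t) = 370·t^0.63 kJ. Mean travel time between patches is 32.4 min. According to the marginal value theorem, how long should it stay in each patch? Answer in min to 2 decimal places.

55.17 min

Optimal t* satisfies g'(t*) = g(t*)/(T + t*).
g'(t) = 0.63·370·t^-0.37. Setting 0.63·370·t^-0.37 = 370·t^0.63/(32.4+t) gives 0.63(32.4+t) = t, so 0.37·t = 0.63×32.4.
t* = 0.63×32.4/0.37 = 55.17 min.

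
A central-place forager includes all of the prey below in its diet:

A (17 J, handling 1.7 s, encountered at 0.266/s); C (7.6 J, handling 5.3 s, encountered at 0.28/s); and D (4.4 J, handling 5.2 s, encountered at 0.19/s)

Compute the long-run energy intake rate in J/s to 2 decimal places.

R = (0.266×17 + 0.28×7.6 + 0.19×4.4) / (1 + 0.266×1.7 + 0.28×5.3 + 0.19×5.2) = 7.486/3.924 = 1.908 J/s.

1.91 J/s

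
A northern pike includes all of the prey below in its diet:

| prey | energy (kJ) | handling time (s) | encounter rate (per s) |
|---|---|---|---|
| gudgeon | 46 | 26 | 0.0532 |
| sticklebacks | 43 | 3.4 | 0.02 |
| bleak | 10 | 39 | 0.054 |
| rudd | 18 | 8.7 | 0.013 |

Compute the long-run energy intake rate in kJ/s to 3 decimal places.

0.874 kJ/s

R = Σλ_iE_i / (1 + Σλ_ih_i)
Numerator: 0.0532×46 + 0.02×43 + 0.054×10 + 0.013×18 = 4.081
Denominator: 1 + 0.0532×26 + 0.02×3.4 + 0.054×39 + 0.013×8.7 = 4.67
R = 4.081/4.67 = 0.8739 kJ/s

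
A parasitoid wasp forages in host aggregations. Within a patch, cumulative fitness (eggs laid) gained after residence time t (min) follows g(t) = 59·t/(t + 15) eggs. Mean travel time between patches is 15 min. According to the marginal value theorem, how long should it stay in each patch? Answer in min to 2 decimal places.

15.00 min

Optimal t* satisfies g'(t*) = g(t*)/(T + t*).
g'(t) = 59·15/(t + 15)². Setting 59·15/(t+15)² = 59t/[(t+15)(15+t)] gives 15(15+t) = t(t+15), so t² = 15×15 = 225.
t* = √225 = 15 min.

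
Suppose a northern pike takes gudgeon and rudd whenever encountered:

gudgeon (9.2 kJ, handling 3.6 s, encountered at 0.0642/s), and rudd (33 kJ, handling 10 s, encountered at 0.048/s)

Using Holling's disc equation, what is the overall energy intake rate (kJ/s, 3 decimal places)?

1.271 kJ/s

R = (0.0642×9.2 + 0.048×33) / (1 + 0.0642×3.6 + 0.048×10) = 2.175/1.711 = 1.271 kJ/s.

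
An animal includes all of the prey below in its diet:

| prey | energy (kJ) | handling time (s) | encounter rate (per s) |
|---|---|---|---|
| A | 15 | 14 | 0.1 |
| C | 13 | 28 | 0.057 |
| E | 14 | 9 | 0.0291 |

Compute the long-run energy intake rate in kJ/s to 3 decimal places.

R = Σλ_iE_i / (1 + Σλ_ih_i)
Numerator: 0.1×15 + 0.057×13 + 0.0291×14 = 2.648
Denominator: 1 + 0.1×14 + 0.057×28 + 0.0291×9 = 4.258
R = 2.648/4.258 = 0.622 kJ/s

0.622 kJ/s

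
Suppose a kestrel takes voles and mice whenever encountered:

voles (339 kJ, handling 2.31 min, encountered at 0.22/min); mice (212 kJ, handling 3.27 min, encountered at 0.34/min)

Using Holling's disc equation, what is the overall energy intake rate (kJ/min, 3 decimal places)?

55.977 kJ/min

R = (0.22×339 + 0.34×212) / (1 + 0.22×2.31 + 0.34×3.27) = 146.7/2.62 = 55.98 kJ/min.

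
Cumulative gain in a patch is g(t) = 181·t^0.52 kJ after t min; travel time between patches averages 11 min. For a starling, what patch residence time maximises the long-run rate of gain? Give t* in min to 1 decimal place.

11.9 min

By the marginal value theorem, leave when the instantaneous gain rate g'(t) equals the habitat-wide average g(t)/(T + t).
g'(t) = 0.52·181·t^-0.48. Setting 0.52·181·t^-0.48 = 181·t^0.52/(11+t) gives 0.52(11+t) = t, so 0.48·t = 0.52×11.
t* = 0.52×11/0.48 = 11.92 min.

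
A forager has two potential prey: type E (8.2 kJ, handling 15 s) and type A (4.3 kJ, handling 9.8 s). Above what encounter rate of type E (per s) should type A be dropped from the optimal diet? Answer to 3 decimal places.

0.271 per s

At the threshold, the rate on type E alone equals the profitability of type A: λ·8.2/(1 + λ·15) = 4.3/9.8 = 0.4388.
Rearranging, λ(8.2 − 0.4388×15) = 0.4388, so λ = 0.4388/1.618 = 0.2711 per s.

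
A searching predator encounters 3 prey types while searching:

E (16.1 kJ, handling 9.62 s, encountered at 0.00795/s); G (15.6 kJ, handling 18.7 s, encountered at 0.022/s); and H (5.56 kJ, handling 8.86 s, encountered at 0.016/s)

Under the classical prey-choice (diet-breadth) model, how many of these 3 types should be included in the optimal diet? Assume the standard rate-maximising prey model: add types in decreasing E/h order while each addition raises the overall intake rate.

3

Rank by E/h (kJ/s): E 1.67, G 0.834, H 0.628. Include each in turn until the next type's E/h falls below the running intake rate.
Rate on top 1: 0.1189. G: 0.834 > 0.1189 → include.
Rate on top 2: 0.3167. H: 0.628 > 0.3167 → include.
Optimal diet: E, G, H — 3 of 3 types.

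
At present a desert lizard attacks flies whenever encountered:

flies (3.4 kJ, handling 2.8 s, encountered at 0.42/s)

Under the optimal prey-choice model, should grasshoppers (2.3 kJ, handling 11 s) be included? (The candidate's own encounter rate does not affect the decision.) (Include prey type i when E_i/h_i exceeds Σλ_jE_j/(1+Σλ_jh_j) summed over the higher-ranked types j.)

No

On flies alone, R = ΣλE/(1+Σλh) = 1.428/2.176 = 0.6562 kJ/s.
grasshoppers: E/h = 2.3/11 = 0.2091 kJ/s.
0.2091 < 0.6562, so adding grasshoppers would lower the average — exclude it.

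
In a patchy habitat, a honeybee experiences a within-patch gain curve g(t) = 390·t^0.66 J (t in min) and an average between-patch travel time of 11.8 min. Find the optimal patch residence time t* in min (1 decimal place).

22.9 min

By the marginal value theorem, leave when the instantaneous gain rate g'(t) equals the habitat-wide average g(t)/(T + t).
g'(t) = 0.66·390·t^-0.34. Setting 0.66·390·t^-0.34 = 390·t^0.66/(11.8+t) gives 0.66(11.8+t) = t, so 0.34·t = 0.66×11.8.
t* = 0.66×11.8/0.34 = 22.91 min.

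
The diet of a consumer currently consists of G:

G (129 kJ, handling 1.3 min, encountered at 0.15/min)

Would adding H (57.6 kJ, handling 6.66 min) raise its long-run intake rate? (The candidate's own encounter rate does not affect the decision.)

Intake rate on the current diet: R = (0.15×129) / (1 + 0.15×1.3) = 19.35/1.195 = 16.19 kJ/min.
H: E/h = 57.6/6.66 = 8.649 kJ/min.
8.649 < 16.19, so adding H would lower the average — exclude it.

No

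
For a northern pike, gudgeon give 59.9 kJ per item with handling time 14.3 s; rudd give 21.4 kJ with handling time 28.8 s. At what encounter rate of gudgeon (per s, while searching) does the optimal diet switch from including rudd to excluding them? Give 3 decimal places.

0.015 per s

Drop rudd once their profitability E₂/h₂ falls below the rate achievable on gudgeon alone: E₂/h₂ = λE₁/(1 + λh₁).
Solve for λ: λE₁h₂ = E₂(1 + λh₁) → λ(E₁h₂ − E₂h₁) = E₂ → λ = E₂/(E₁h₂ − E₂h₁).
λ = 21.4/(59.9×28.8 − 21.4×14.3) = 21.4/1419 = 0.01508 per s.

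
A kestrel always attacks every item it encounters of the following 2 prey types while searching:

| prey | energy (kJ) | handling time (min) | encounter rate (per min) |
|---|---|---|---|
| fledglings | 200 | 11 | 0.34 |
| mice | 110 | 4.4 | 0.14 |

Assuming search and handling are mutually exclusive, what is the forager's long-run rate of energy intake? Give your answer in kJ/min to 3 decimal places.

15.571 kJ/min

R = (0.34×200 + 0.14×110) / (1 + 0.34×11 + 0.14×4.4) = 83.4/5.356 = 15.57 kJ/min.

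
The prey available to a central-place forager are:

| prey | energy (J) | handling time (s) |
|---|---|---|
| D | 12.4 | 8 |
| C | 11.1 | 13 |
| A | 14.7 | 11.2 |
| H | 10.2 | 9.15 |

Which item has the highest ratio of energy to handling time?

In descending order of E/h:
D: 12.4/8 = 1.55 J/s
A: 14.7/11.2 = 1.31 J/s
H: 10.2/9.15 = 1.11 J/s
C: 11.1/13 = 0.854 J/s

D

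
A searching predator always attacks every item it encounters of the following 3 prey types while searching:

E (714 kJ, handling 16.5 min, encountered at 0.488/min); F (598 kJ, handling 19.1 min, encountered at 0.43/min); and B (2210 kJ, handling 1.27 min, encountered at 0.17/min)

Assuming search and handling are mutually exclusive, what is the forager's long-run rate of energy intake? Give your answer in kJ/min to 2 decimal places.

Energy encountered per unit search time: 0.488×714 + 0.43×598 + 0.17×2210 = 981.3 kJ/min.
Handling time per unit search time: 0.488×16.5 + 0.43×19.1 + 0.17×1.27 = 16.48.
Rate = 981.3/(1 + 16.48) = 56.13 kJ/min.

56.13 kJ/min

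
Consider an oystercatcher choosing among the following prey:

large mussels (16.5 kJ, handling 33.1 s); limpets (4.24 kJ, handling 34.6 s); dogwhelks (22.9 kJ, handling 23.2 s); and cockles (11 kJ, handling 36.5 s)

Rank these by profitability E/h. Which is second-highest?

In descending order of E/h:
dogwhelks: 22.9/23.2 = 0.987 kJ/s
large mussels: 16.5/33.1 = 0.498 kJ/s
cockles: 11/36.5 = 0.301 kJ/s
limpets: 4.24/34.6 = 0.123 kJ/s

large mussels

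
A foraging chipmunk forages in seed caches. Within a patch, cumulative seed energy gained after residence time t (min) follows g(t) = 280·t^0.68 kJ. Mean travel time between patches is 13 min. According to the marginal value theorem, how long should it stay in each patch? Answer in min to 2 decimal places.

By the marginal value theorem, leave when the instantaneous gain rate g'(t) equals the habitat-wide average g(t)/(T + t).
g'(t) = 0.68·280·t^-0.32. Setting 0.68·280·t^-0.32 = 280·t^0.68/(13+t) gives 0.68(13+t) = t, so 0.32·t = 0.68×13.
t* = 0.68×13/0.32 = 27.63 min.

27.63 min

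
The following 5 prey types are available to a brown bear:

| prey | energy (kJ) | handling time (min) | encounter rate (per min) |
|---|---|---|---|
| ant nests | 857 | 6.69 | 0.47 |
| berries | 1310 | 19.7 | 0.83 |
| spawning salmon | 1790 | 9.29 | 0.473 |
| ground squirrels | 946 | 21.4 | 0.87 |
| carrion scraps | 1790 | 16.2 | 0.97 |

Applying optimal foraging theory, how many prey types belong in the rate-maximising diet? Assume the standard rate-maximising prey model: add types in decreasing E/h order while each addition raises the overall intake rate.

Rank by E/h (kJ/min): spawning salmon 193, ant nests 128, carrion scraps 110, berries 66.5, ground squirrels 44.2. Include each in turn until the next type's E/h falls below the running intake rate.
Rate on top 1: 157. ant nests: 128 < 157 → exclude; stop.
Optimal diet: spawning salmon — 1 of 5 types.

1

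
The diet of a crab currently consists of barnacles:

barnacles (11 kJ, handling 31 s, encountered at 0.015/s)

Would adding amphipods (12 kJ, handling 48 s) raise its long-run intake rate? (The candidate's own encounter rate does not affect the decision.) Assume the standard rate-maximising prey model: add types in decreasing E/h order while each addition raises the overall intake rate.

Yes

Current rate: (0.015×11)/(1 + 0.015×31) = 0.1126 kJ/s.
amphipods: E/h = 12/48 = 0.25 kJ/s.
0.25 > 0.1126, so adding amphipods raises the average — include it.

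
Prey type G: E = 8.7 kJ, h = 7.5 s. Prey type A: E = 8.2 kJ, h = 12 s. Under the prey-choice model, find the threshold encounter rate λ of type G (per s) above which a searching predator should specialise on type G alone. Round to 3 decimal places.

The zero-one rule: include type A iff E₂/h₂ > λE₁/(1+λh₁). Equality gives the switch point.
λE₁h₂ = E₂ + λE₂h₁ ⇒ λ = E₂/(E₁h₂ − E₂h₁) = 8.2/(104.4 − 61.5) = 0.1911 per s.

0.191 per s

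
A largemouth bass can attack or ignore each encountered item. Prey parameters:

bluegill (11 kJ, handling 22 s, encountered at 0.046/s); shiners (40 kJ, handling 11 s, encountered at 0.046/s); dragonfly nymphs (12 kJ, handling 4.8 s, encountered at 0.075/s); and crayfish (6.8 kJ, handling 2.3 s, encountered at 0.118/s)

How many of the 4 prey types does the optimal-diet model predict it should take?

3

Rank by E/h (kJ/s): shiners 3.64, crayfish 2.96, dragonfly nymphs 2.5, bluegill 0.5. Include each in turn until the next type's E/h falls below the running intake rate.
Rate on top 1: 1.222. crayfish: 2.96 > 1.222 → include.
Rate on top 2: 1.487. dragonfly nymphs: 2.5 > 1.487 → include.
Rate on top 3: 1.657. bluegill: 0.5 < 1.657 → exclude; stop.
Optimal diet: shiners, crayfish, dragonfly nymphs — 3 of 4 types.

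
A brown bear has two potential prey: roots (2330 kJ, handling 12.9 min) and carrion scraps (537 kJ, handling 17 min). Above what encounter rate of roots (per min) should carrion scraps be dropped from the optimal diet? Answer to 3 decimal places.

0.016 per min

At the threshold, the rate on roots alone equals the profitability of carrion scraps: λ·2330/(1 + λ·12.9) = 537/17 = 31.59.
Rearranging, λ(2330 − 31.59×12.9) = 31.59, so λ = 31.59/1923 = 0.01643 per min.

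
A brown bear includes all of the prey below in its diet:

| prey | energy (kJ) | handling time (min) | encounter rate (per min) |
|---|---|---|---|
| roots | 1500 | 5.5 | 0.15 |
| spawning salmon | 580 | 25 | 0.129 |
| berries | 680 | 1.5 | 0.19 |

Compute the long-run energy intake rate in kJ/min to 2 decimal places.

80.42 kJ/min

R = Σλ_iE_i / (1 + Σλ_ih_i)
Numerator: 0.15×1500 + 0.129×580 + 0.19×680 = 429
Denominator: 1 + 0.15×5.5 + 0.129×25 + 0.19×1.5 = 5.335
R = 429/5.335 = 80.42 kJ/min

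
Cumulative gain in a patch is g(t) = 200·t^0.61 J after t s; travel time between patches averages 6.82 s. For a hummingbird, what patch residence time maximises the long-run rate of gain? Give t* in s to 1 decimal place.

By the marginal value theorem, leave when the instantaneous gain rate g'(t) equals the habitat-wide average g(t)/(T + t).
g'(t) = 0.61·200·t^-0.39. Setting 0.61·200·t^-0.39 = 200·t^0.61/(6.82+t) gives 0.61(6.82+t) = t, so 0.39·t = 0.61×6.82.
t* = 0.61×6.82/0.39 = 10.67 s.

10.7 s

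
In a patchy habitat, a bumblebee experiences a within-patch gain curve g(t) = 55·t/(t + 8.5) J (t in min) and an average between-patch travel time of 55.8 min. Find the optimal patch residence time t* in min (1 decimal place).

21.8 min

Optimal t* satisfies g'(t*) = g(t*)/(T + t*).
g'(t) = 55·8.5/(t + 8.5)². Setting 55·8.5/(t+8.5)² = 55t/[(t+8.5)(55.8+t)] gives 8.5(55.8+t) = t(t+8.5), so t² = 8.5×55.8 = 474.3.
t* = √474.3 = 21.78 min.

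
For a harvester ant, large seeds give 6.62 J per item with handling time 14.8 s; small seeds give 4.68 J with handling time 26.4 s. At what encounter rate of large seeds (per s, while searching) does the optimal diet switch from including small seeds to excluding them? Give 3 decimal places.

Drop small seeds once their profitability E₂/h₂ falls below the rate achievable on large seeds alone: E₂/h₂ = λE₁/(1 + λh₁).
Solve for λ: λE₁h₂ = E₂(1 + λh₁) → λ(E₁h₂ − E₂h₁) = E₂ → λ = E₂/(E₁h₂ − E₂h₁).
λ = 4.68/(6.62×26.4 − 4.68×14.8) = 4.68/105.5 = 0.04436 per s.

0.044 per s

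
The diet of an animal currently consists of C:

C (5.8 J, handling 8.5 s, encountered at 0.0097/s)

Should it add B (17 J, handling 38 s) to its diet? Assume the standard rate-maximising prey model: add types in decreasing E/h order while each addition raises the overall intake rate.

On C alone, R = ΣλE/(1+Σλh) = 0.05626/1.082 = 0.05197 J/s.
B: E/h = 17/38 = 0.4474 J/s.
0.4474 > 0.05197, so adding B raises the average — include it.

Yes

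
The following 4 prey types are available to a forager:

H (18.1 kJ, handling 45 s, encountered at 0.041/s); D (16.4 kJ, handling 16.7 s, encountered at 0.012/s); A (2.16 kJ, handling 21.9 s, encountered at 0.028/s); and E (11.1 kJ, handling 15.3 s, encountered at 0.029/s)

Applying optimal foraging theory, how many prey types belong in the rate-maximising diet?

Profitabilities (E/h, kJ/s): D 0.982, E 0.725, H 0.402, A 0.0986. Add prey in this order while the next type's profitability exceeds the intake rate on those already taken.
Rate on top 1: 0.1639. E: 0.725 > 0.1639 → include.
Rate on top 2: 0.3155. H: 0.402 > 0.3155 → include.
Rate on top 3: 0.3614. A: 0.0986 < 0.3614 → exclude; stop.
Optimal diet: D, E, H — 3 of 4 types.

3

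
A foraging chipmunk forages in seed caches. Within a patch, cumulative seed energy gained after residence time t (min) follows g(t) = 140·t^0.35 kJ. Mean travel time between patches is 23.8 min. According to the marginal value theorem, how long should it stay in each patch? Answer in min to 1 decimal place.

12.8 min

By the marginal value theorem, leave when the instantaneous gain rate g'(t) equals the habitat-wide average g(t)/(T + t).
g'(t) = 0.35·140·t^-0.65. Setting 0.35·140·t^-0.65 = 140·t^0.35/(23.8+t) gives 0.35(23.8+t) = t, so 0.65·t = 0.35×23.8.
t* = 0.35×23.8/0.65 = 12.82 min.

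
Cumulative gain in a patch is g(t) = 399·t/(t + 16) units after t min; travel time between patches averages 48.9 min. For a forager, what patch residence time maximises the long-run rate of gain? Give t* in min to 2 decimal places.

By the marginal value theorem, leave when the instantaneous gain rate g'(t) equals the habitat-wide average g(t)/(T + t).
g'(t) = 399·16/(t + 16)². Setting 399·16/(t+16)² = 399t/[(t+16)(48.9+t)] gives 16(48.9+t) = t(t+16), so t² = 16×48.9 = 782.4.
t* = √782.4 = 27.97 min.

27.97 min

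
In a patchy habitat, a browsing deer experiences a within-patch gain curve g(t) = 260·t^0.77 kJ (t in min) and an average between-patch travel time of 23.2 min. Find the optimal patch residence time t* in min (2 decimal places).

By the marginal value theorem, leave when the instantaneous gain rate g'(t) equals the habitat-wide average g(t)/(T + t).
g'(t) = 0.77·260·t^-0.23. Setting 0.77·260·t^-0.23 = 260·t^0.77/(23.2+t) gives 0.77(23.2+t) = t, so 0.23·t = 0.77×23.2.
t* = 0.77×23.2/0.23 = 77.67 min.

77.67 min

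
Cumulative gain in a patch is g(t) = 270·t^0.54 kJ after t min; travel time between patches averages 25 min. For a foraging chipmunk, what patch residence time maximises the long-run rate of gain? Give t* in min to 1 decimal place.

Optimal t* satisfies g'(t*) = g(t*)/(T + t*).
g'(t) = 0.54·270·t^-0.46. Setting 0.54·270·t^-0.46 = 270·t^0.54/(25+t) gives 0.54(25+t) = t, so 0.46·t = 0.54×25.
t* = 0.54×25/0.46 = 29.35 min.

29.3 min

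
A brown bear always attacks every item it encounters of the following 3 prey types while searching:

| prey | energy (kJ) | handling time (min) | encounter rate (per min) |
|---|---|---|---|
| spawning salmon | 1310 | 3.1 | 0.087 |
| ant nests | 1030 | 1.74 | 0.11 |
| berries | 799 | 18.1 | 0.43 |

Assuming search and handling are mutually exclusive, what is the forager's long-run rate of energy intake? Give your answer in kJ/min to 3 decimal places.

61.752 kJ/min

R = Σλ_iE_i / (1 + Σλ_ih_i)
Numerator: 0.087×1310 + 0.11×1030 + 0.43×799 = 570.8
Denominator: 1 + 0.087×3.1 + 0.11×1.74 + 0.43×18.1 = 9.244
R = 570.8/9.244 = 61.75 kJ/min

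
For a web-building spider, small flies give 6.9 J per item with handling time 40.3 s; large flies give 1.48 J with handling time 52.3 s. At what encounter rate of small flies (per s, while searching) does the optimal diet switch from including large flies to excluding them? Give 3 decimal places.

0.005 per s

The zero-one rule: include large flies iff E₂/h₂ > λE₁/(1+λh₁). Equality gives the switch point.
λE₁h₂ = E₂ + λE₂h₁ ⇒ λ = E₂/(E₁h₂ − E₂h₁) = 1.48/(360.9 − 59.64) = 0.004913 per s.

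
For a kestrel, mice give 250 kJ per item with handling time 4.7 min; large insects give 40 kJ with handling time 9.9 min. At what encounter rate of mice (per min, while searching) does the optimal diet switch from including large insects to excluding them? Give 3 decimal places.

Drop large insects once their profitability E₂/h₂ falls below the rate achievable on mice alone: E₂/h₂ = λE₁/(1 + λh₁).
Solve for λ: λE₁h₂ = E₂(1 + λh₁) → λ(E₁h₂ − E₂h₁) = E₂ → λ = E₂/(E₁h₂ − E₂h₁).
λ = 40/(250×9.9 − 40×4.7) = 40/2287 = 0.01749 per min.

0.017 per min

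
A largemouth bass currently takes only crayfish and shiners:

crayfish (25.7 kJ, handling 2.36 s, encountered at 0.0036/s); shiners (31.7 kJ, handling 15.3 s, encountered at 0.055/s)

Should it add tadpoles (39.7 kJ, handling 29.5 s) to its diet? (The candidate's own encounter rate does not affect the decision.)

Yes

Intake rate on the current diet: R = (0.0036×25.7 + 0.055×31.7) / (1 + 0.0036×2.36 + 0.055×15.3) = 1.836/1.85 = 0.9924 kJ/s.
tadpoles: E/h = 39.7/29.5 = 1.346 kJ/s.
Since 1.346 > R, including tadpoles increases the long-run rate.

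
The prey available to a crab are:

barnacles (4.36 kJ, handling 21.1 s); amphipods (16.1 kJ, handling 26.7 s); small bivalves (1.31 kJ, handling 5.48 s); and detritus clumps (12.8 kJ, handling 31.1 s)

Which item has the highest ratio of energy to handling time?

In descending order of E/h:
amphipods: 16.1/26.7 = 0.603 kJ/s
detritus clumps: 12.8/31.1 = 0.412 kJ/s
small bivalves: 1.31/5.48 = 0.239 kJ/s
barnacles: 4.36/21.1 = 0.207 kJ/s

amphipods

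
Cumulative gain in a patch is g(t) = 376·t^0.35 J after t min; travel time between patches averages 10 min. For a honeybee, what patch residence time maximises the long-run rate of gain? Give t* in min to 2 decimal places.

Optimal t* satisfies g'(t*) = g(t*)/(T + t*).
g'(t) = 0.35·376·t^-0.65. Setting 0.35·376·t^-0.65 = 376·t^0.35/(10+t) gives 0.35(10+t) = t, so 0.65·t = 0.35×10.
t* = 0.35×10/0.65 = 5.385 min.

5.38 min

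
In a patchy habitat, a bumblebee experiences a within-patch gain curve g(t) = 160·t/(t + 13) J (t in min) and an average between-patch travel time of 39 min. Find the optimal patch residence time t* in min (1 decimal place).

22.5 min

Optimal t* satisfies g'(t*) = g(t*)/(T + t*).
g'(t) = 160·13/(t + 13)². Setting 160·13/(t+13)² = 160t/[(t+13)(39+t)] gives 13(39+t) = t(t+13), so t² = 13×39 = 507.
t* = √507 = 22.52 min.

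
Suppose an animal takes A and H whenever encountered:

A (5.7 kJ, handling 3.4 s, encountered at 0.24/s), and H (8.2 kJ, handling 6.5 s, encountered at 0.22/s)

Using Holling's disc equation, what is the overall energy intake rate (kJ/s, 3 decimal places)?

0.977 kJ/s

Energy encountered per unit search time: 0.24×5.7 + 0.22×8.2 = 3.172 kJ/s.
Handling time per unit search time: 0.24×3.4 + 0.22×6.5 = 2.246.
Rate = 3.172/(1 + 2.246) = 0.9772 kJ/s.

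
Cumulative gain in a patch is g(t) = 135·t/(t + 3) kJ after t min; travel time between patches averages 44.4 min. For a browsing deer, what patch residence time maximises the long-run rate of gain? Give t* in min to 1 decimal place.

11.5 min

Optimal t* satisfies g'(t*) = g(t*)/(T + t*).
g'(t) = 135·3/(t + 3)². Setting 135·3/(t+3)² = 135t/[(t+3)(44.4+t)] gives 3(44.4+t) = t(t+3), so t² = 3×44.4 = 133.2.
t* = √133.2 = 11.54 min.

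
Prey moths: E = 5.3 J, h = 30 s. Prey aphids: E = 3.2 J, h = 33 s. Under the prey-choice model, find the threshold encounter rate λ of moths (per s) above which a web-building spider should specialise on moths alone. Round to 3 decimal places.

0.041 per s

Drop aphids once their profitability E₂/h₂ falls below the rate achievable on moths alone: E₂/h₂ = λE₁/(1 + λh₁).
Solve for λ: λE₁h₂ = E₂(1 + λh₁) → λ(E₁h₂ − E₂h₁) = E₂ → λ = E₂/(E₁h₂ − E₂h₁).
λ = 3.2/(5.3×33 − 3.2×30) = 3.2/78.9 = 0.04056 per s.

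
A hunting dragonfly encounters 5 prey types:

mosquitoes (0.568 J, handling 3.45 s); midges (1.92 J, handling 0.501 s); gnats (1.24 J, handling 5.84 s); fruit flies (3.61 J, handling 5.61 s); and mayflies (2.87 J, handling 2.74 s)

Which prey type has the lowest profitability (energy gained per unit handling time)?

Profitability E/h (J/s): mosquitoes = 0.568/3.45 = 0.165, midges = 1.92/0.501 = 3.83, gnats = 1.24/5.84 = 0.212, fruit flies = 3.61/5.61 = 0.643, mayflies = 2.87/2.74 = 1.05.
Ranked: midges > mayflies > fruit flies > gnats > mosquitoes.

mosquitoes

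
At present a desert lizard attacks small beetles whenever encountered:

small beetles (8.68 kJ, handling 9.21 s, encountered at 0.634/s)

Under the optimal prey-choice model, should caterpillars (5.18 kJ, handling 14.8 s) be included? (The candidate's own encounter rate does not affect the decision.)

No

On small beetles alone, R = ΣλE/(1+Σλh) = 5.503/6.839 = 0.8047 kJ/s.
caterpillars: E/h = 5.18/14.8 = 0.35 kJ/s.
Since 0.35 < R, time spent handling caterpillars is better spent searching.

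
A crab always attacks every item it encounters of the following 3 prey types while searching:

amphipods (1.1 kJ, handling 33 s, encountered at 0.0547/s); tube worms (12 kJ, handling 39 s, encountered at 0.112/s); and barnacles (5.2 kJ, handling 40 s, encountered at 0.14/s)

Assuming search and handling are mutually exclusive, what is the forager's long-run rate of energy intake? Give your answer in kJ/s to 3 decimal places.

Energy encountered per unit search time: 0.0547×1.1 + 0.112×12 + 0.14×5.2 = 2.132 kJ/s.
Handling time per unit search time: 0.0547×33 + 0.112×39 + 0.14×40 = 11.77.
Rate = 2.132/(1 + 11.77) = 0.1669 kJ/s.

0.167 kJ/s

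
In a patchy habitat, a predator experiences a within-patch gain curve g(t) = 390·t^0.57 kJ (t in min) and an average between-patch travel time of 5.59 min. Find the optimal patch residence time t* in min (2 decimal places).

By the marginal value theorem, leave when the instantaneous gain rate g'(t) equals the habitat-wide average g(t)/(T + t).
g'(t) = 0.57·390·t^-0.43. Setting 0.57·390·t^-0.43 = 390·t^0.57/(5.59+t) gives 0.57(5.59+t) = t, so 0.43·t = 0.57×5.59.
t* = 0.57×5.59/0.43 = 7.41 min.

7.41 min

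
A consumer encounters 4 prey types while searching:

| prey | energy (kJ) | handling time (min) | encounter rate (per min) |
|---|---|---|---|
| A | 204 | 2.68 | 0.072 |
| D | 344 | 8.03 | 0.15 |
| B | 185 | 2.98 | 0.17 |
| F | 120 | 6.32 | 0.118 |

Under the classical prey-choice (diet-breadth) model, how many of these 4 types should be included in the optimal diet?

3

E/h in descending order: A 76.1, B 62.1, D 42.8, F 19 kJ/min. The optimal diet is the largest prefix of this list for which every included type satisfies E_i/h_i > R on the types above it.
Rate on top 1: 12.31. B: 62.1 > 12.31 → include.
Rate on top 2: 27.15. D: 42.8 > 27.15 → include.
Rate on top 3: 33.66. F: 19 < 33.66 → exclude; stop.
Optimal diet: A, B, D — 3 of 4 types.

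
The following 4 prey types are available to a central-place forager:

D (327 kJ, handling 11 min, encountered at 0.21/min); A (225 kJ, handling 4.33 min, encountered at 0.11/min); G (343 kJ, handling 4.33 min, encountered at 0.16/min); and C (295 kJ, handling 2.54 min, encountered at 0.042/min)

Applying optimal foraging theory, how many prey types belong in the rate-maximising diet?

3

Profitabilities (E/h, kJ/min): C 116, G 79.2, A 52, D 29.7. Add prey in this order while the next type's profitability exceeds the intake rate on those already taken.
Rate on top 1: 11.2. G: 79.2 > 11.2 → include.
Rate on top 2: 37.38. A: 52 > 37.38 → include.
Rate on top 3: 40.43. D: 29.7 < 40.43 → exclude; stop.
Optimal diet: C, G, A — 3 of 4 types.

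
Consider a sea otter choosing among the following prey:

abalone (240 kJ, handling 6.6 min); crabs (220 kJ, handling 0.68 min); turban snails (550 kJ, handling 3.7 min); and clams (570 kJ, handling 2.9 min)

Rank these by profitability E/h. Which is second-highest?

clams

In descending order of E/h:
crabs: 220/0.68 = 324 kJ/min
clams: 570/2.9 = 197 kJ/min
turban snails: 550/3.7 = 149 kJ/min
abalone: 240/6.6 = 36.4 kJ/min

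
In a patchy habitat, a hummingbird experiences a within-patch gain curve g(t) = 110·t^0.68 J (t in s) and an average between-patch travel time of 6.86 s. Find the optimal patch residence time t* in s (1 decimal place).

Maximise g(t)/(T+t): set derivative to zero → g'(t)(T+t) = g(t).
g'(t) = 0.68·110·t^-0.32. Setting 0.68·110·t^-0.32 = 110·t^0.68/(6.86+t) gives 0.68(6.86+t) = t, so 0.32·t = 0.68×6.86.
t* = 0.68×6.86/0.32 = 14.58 s.

14.6 s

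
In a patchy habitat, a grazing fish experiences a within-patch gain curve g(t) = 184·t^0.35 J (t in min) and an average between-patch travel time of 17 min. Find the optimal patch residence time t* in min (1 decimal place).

Optimal t* satisfies g'(t*) = g(t*)/(T + t*).
g'(t) = 0.35·184·t^-0.65. Setting 0.35·184·t^-0.65 = 184·t^0.35/(17+t) gives 0.35(17+t) = t, so 0.65·t = 0.35×17.
t* = 0.35×17/0.65 = 9.154 min.

9.2 min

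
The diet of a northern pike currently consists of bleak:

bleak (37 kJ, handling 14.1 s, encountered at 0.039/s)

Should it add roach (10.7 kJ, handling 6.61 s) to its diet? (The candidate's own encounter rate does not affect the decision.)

Yes

On bleak alone, R = ΣλE/(1+Σλh) = 1.443/1.55 = 0.931 kJ/s.
roach: E/h = 10.7/6.61 = 1.619 kJ/s.
Since 1.619 > R, including roach increases the long-run rate.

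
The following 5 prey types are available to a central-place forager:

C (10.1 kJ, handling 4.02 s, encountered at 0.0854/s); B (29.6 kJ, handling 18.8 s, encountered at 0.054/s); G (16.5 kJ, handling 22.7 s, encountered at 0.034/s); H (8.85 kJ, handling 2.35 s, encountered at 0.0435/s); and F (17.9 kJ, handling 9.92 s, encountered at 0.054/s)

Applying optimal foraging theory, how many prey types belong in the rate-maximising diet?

4

Rank by E/h (kJ/s): H 3.77, C 2.51, F 1.8, B 1.57, G 0.727. Include each in turn until the next type's E/h falls below the running intake rate.
Rate on top 1: 0.3493. C: 2.51 > 0.3493 → include.
Rate on top 2: 0.863. F: 1.8 > 0.863 → include.
Rate on top 3: 1.118. B: 1.57 > 1.118 → include.
Rate on top 4: 1.272. G: 0.727 < 1.272 → exclude; stop.
Optimal diet: H, C, F, B — 4 of 5 types.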